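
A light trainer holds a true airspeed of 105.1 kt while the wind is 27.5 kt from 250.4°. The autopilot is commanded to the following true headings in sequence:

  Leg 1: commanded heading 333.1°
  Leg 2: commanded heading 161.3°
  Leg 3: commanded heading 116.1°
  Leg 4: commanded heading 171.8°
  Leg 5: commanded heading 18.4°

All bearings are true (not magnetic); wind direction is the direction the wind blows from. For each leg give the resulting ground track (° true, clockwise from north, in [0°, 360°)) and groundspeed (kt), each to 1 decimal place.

Leg 1: heading 333.1°; drift +15.0° → track 348.1°, groundspeed 105.2 kt
Leg 2: heading 161.3°; drift -14.7° → track 146.6°, groundspeed 108.2 kt
Leg 3: heading 116.1°; drift -9.0° → track 107.1°, groundspeed 125.9 kt
Leg 4: heading 171.8°; drift -15.1° → track 156.7°, groundspeed 103.2 kt
Leg 5: heading 18.4°; drift +10.1° → track 28.5°, groundspeed 123.9 kt

Leg 1: track=348.1°, groundspeed=105.2 kt
Leg 2: track=146.6°, groundspeed=108.2 kt
Leg 3: track=107.1°, groundspeed=125.9 kt
Leg 4: track=156.7°, groundspeed=103.2 kt
Leg 5: track=28.5°, groundspeed=123.9 kt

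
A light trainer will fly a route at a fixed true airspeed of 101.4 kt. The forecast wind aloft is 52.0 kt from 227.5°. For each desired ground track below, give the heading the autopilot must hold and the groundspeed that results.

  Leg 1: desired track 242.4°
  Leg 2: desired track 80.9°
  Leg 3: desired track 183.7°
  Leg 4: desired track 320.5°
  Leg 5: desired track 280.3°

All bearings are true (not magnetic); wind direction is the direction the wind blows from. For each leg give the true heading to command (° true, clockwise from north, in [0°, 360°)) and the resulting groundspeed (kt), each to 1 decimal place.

Leg 1: heading=234.8°, groundspeed=50.3 kt
Leg 2: heading=97.3°, groundspeed=140.7 kt
Leg 3: heading=204.5°, groundspeed=57.3 kt
Leg 4: heading=289.7°, groundspeed=89.8 kt
Leg 5: heading=256.2°, groundspeed=61.1 kt

Leg 1: desired track 242.4°; wind correction -7.6° → command heading 234.8°, groundspeed 50.3 kt
Leg 2: desired track 80.9°; wind correction +16.4° → command heading 97.3°, groundspeed 140.7 kt
Leg 3: desired track 183.7°; wind correction +20.8° → command heading 204.5°, groundspeed 57.3 kt
Leg 4: desired track 320.5°; wind correction -30.8° → command heading 289.7°, groundspeed 89.8 kt
Leg 5: desired track 280.3°; wind correction -24.1° → command heading 256.2°, groundspeed 61.1 kt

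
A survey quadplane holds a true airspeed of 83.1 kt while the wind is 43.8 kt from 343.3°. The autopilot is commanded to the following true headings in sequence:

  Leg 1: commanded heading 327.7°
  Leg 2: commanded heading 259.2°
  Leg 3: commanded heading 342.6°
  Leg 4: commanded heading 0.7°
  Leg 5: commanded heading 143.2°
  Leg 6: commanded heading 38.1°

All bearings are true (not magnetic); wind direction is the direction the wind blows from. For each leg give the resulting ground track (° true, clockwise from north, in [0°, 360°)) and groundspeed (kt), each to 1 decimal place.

Leg 1: heading 327.7°; drift -16.1° → track 311.6°, groundspeed 42.6 kt
Leg 2: heading 259.2°; drift -29.0° → track 230.2°, groundspeed 89.9 kt
Leg 3: heading 342.6°; drift -0.8° → track 341.8°, groundspeed 39.3 kt
Leg 4: heading 0.7°; drift +17.6° → track 18.3°, groundspeed 43.3 kt
Leg 5: heading 143.2°; drift +6.9° → track 150.1°, groundspeed 125.1 kt
Leg 6: heading 38.1°; drift +31.7° → track 69.8°, groundspeed 68.0 kt

Leg 1: track=311.6°, groundspeed=42.6 kt
Leg 2: track=230.2°, groundspeed=89.9 kt
Leg 3: track=341.8°, groundspeed=39.3 kt
Leg 4: track=18.3°, groundspeed=43.3 kt
Leg 5: track=150.1°, groundspeed=125.1 kt
Leg 6: track=69.8°, groundspeed=68.0 kt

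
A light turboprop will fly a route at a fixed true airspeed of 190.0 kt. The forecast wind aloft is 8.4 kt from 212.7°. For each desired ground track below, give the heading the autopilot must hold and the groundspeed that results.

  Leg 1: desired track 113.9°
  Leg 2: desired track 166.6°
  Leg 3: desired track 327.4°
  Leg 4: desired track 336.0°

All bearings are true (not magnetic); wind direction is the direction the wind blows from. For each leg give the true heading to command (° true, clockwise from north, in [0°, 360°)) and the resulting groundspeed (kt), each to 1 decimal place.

Leg 1: heading=116.4°, groundspeed=191.1 kt
Leg 2: heading=168.4°, groundspeed=184.1 kt
Leg 3: heading=325.1°, groundspeed=193.4 kt
Leg 4: heading=333.9°, groundspeed=194.5 kt

Leg 1: desired track 113.9°; wind correction +2.5° → command heading 116.4°, groundspeed 191.1 kt
Leg 2: desired track 166.6°; wind correction +1.8° → command heading 168.4°, groundspeed 184.1 kt
Leg 3: desired track 327.4°; wind correction -2.3° → command heading 325.1°, groundspeed 193.4 kt
Leg 4: desired track 336.0°; wind correction -2.1° → command heading 333.9°, groundspeed 194.5 kt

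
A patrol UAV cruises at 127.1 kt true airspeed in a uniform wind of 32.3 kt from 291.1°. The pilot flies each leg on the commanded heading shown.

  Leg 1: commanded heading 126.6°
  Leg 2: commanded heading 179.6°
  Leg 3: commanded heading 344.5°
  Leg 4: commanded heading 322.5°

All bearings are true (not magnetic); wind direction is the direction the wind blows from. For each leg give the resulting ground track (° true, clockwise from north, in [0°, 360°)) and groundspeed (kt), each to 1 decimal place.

Leg 1: heading 126.6°; drift -3.1° → track 123.5°, groundspeed 158.5 kt
Leg 2: heading 179.6°; drift -12.2° → track 167.4°, groundspeed 142.2 kt
Leg 3: heading 344.5°; drift +13.5° → track 358.0°, groundspeed 110.9 kt
Leg 4: heading 322.5°; drift +9.6° → track 332.1°, groundspeed 100.9 kt

Leg 1: track=123.5°, groundspeed=158.5 kt
Leg 2: track=167.4°, groundspeed=142.2 kt
Leg 3: track=358.0°, groundspeed=110.9 kt
Leg 4: track=332.1°, groundspeed=100.9 kt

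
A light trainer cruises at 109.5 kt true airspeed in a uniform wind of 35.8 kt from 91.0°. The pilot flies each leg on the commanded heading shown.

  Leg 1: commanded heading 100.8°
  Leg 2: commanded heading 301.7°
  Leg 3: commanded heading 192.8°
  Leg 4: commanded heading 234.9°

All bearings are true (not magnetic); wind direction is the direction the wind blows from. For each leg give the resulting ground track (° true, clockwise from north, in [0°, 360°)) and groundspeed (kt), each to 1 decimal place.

Leg 1: heading 100.8°; drift +4.7° → track 105.5°, groundspeed 74.5 kt
Leg 2: heading 301.7°; drift -7.4° → track 294.3°, groundspeed 141.5 kt
Leg 3: heading 192.8°; drift +16.7° → track 209.5°, groundspeed 122.0 kt
Leg 4: heading 234.9°; drift +8.7° → track 243.6°, groundspeed 140.0 kt

Leg 1: track=105.5°, groundspeed=74.5 kt
Leg 2: track=294.3°, groundspeed=141.5 kt
Leg 3: track=209.5°, groundspeed=122.0 kt
Leg 4: track=243.6°, groundspeed=140.0 kt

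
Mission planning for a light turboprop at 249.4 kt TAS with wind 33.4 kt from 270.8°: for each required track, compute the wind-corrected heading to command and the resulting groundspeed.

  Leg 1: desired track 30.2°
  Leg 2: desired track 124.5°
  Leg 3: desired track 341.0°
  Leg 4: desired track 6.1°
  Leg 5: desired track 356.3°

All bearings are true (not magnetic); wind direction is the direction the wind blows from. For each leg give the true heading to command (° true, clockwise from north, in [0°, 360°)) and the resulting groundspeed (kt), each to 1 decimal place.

Leg 1: desired track 30.2°; wind correction -6.7° → command heading 23.5°, groundspeed 264.1 kt
Leg 2: desired track 124.5°; wind correction +4.3° → command heading 128.8°, groundspeed 276.5 kt
Leg 3: desired track 341.0°; wind correction -7.2° → command heading 333.8°, groundspeed 236.1 kt
Leg 4: desired track 6.1°; wind correction -7.7° → command heading 358.4°, groundspeed 250.3 kt
Leg 5: desired track 356.3°; wind correction -7.7° → command heading 348.6°, groundspeed 244.5 kt

Leg 1: heading=23.5°, groundspeed=264.1 kt
Leg 2: heading=128.8°, groundspeed=276.5 kt
Leg 3: heading=333.8°, groundspeed=236.1 kt
Leg 4: heading=358.4°, groundspeed=250.3 kt
Leg 5: heading=348.6°, groundspeed=244.5 kt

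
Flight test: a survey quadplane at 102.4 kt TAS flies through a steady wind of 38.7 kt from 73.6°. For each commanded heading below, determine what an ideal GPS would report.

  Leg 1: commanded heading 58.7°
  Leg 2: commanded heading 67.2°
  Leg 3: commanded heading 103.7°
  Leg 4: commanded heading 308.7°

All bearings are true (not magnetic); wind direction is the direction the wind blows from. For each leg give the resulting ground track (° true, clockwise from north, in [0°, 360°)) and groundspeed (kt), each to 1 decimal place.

Leg 1: heading 58.7°; drift -8.7° → track 50.0°, groundspeed 65.8 kt
Leg 2: heading 67.2°; drift -3.9° → track 63.3°, groundspeed 64.1 kt
Leg 3: heading 103.7°; drift +15.7° → track 119.4°, groundspeed 71.6 kt
Leg 4: heading 308.7°; drift -14.3° → track 294.4°, groundspeed 128.5 kt

Leg 1: track=50.0°, groundspeed=65.8 kt
Leg 2: track=63.3°, groundspeed=64.1 kt
Leg 3: track=119.4°, groundspeed=71.6 kt
Leg 4: track=294.4°, groundspeed=128.5 kt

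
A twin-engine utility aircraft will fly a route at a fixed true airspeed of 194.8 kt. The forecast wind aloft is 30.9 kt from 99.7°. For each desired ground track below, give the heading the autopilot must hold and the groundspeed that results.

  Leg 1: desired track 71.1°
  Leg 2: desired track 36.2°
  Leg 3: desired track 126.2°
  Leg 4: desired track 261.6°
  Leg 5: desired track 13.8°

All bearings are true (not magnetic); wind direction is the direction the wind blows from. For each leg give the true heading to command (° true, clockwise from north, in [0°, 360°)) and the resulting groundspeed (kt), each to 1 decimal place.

Leg 1: desired track 71.1°; wind correction +4.4° → command heading 75.5°, groundspeed 167.1 kt
Leg 2: desired track 36.2°; wind correction +8.2° → command heading 44.4°, groundspeed 179.0 kt
Leg 3: desired track 126.2°; wind correction -4.1° → command heading 122.1°, groundspeed 166.7 kt
Leg 4: desired track 261.6°; wind correction -2.8° → command heading 258.8°, groundspeed 223.9 kt
Leg 5: desired track 13.8°; wind correction +9.1° → command heading 22.9°, groundspeed 190.1 kt

Leg 1: heading=75.5°, groundspeed=167.1 kt
Leg 2: heading=44.4°, groundspeed=179.0 kt
Leg 3: heading=122.1°, groundspeed=166.7 kt
Leg 4: heading=258.8°, groundspeed=223.9 kt
Leg 5: heading=22.9°, groundspeed=190.1 kt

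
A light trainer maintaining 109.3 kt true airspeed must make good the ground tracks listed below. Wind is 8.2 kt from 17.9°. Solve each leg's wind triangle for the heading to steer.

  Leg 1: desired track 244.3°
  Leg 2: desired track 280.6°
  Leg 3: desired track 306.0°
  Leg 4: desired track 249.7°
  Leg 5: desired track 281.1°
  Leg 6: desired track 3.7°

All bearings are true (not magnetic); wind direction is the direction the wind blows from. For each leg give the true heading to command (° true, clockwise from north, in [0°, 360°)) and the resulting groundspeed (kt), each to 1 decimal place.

Leg 1: heading=247.4°, groundspeed=114.8 kt
Leg 2: heading=284.9°, groundspeed=110.0 kt
Leg 3: heading=310.1°, groundspeed=106.5 kt
Leg 4: heading=253.1°, groundspeed=114.2 kt
Leg 5: heading=285.4°, groundspeed=110.0 kt
Leg 6: heading=4.8°, groundspeed=101.3 kt

Leg 1: desired track 244.3°; wind correction +3.1° → command heading 247.4°, groundspeed 114.8 kt
Leg 2: desired track 280.6°; wind correction +4.3° → command heading 284.9°, groundspeed 110.0 kt
Leg 3: desired track 306.0°; wind correction +4.1° → command heading 310.1°, groundspeed 106.5 kt
Leg 4: desired track 249.7°; wind correction +3.4° → command heading 253.1°, groundspeed 114.2 kt
Leg 5: desired track 281.1°; wind correction +4.3° → command heading 285.4°, groundspeed 110.0 kt
Leg 6: desired track 3.7°; wind correction +1.1° → command heading 4.8°, groundspeed 101.3 kt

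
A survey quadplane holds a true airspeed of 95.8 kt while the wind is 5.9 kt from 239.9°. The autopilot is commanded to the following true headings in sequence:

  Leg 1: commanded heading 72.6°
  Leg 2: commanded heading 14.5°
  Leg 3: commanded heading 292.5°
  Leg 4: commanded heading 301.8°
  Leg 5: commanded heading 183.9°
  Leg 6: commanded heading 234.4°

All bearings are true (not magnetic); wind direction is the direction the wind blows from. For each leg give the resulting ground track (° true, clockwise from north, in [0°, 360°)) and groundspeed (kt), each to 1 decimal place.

Leg 1: heading 72.6°; drift -0.7° → track 71.9°, groundspeed 101.6 kt
Leg 2: heading 14.5°; drift +2.4° → track 16.9°, groundspeed 100.0 kt
Leg 3: heading 292.5°; drift +2.9° → track 295.4°, groundspeed 92.3 kt
Leg 4: heading 301.8°; drift +3.2° → track 305.0°, groundspeed 93.2 kt
Leg 5: heading 183.9°; drift -3.0° → track 180.9°, groundspeed 92.6 kt
Leg 6: heading 234.4°; drift -0.4° → track 234.0°, groundspeed 89.9 kt

Leg 1: track=71.9°, groundspeed=101.6 kt
Leg 2: track=16.9°, groundspeed=100.0 kt
Leg 3: track=295.4°, groundspeed=92.3 kt
Leg 4: track=305.0°, groundspeed=93.2 kt
Leg 5: track=180.9°, groundspeed=92.6 kt
Leg 6: track=234.0°, groundspeed=89.9 kt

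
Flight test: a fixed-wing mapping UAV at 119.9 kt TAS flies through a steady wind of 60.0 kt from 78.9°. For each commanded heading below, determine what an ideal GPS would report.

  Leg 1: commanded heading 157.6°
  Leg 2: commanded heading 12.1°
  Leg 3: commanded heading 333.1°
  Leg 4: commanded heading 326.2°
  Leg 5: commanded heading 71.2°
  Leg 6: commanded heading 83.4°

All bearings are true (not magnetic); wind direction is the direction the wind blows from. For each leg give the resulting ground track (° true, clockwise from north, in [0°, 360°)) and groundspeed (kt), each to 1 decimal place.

Leg 1: heading 157.6°; drift +28.5° → track 186.1°, groundspeed 123.1 kt
Leg 2: heading 12.1°; drift -29.8° → track 342.3°, groundspeed 110.9 kt
Leg 3: heading 333.1°; drift -23.0° → track 310.1°, groundspeed 148.0 kt
Leg 4: heading 326.2°; drift -21.2° → track 305.0°, groundspeed 153.4 kt
Leg 5: heading 71.2°; drift -7.6° → track 63.6°, groundspeed 61.0 kt
Leg 6: heading 83.4°; drift +4.5° → track 87.9°, groundspeed 60.3 kt

Leg 1: track=186.1°, groundspeed=123.1 kt
Leg 2: track=342.3°, groundspeed=110.9 kt
Leg 3: track=310.1°, groundspeed=148.0 kt
Leg 4: track=305.0°, groundspeed=153.4 kt
Leg 5: track=63.6°, groundspeed=61.0 kt
Leg 6: track=87.9°, groundspeed=60.3 kt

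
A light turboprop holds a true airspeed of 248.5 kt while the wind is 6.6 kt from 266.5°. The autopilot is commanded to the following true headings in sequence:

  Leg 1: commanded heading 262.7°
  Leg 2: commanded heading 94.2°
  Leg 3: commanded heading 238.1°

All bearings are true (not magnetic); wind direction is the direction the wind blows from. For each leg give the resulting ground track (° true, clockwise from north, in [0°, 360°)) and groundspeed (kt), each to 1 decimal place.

Leg 1: track=262.6°, groundspeed=241.9 kt
Leg 2: track=94.0°, groundspeed=255.0 kt
Leg 3: track=237.4°, groundspeed=242.7 kt

Leg 1: heading 262.7°; drift -0.1° → track 262.6°, groundspeed 241.9 kt
Leg 2: heading 94.2°; drift -0.2° → track 94.0°, groundspeed 255.0 kt
Leg 3: heading 238.1°; drift -0.7° → track 237.4°, groundspeed 242.7 kt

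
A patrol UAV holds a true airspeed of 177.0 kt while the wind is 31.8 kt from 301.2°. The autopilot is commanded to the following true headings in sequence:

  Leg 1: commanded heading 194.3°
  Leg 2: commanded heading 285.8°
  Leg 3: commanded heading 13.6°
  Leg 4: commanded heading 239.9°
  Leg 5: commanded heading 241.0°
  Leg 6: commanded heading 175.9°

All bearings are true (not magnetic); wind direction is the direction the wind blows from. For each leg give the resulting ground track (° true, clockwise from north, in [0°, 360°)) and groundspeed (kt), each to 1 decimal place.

Leg 1: track=185.0°, groundspeed=188.7 kt
Leg 2: track=282.5°, groundspeed=146.6 kt
Leg 3: track=23.9°, groundspeed=170.1 kt
Leg 4: track=230.1°, groundspeed=164.1 kt
Leg 5: track=231.3°, groundspeed=163.5 kt
Leg 6: track=168.3°, groundspeed=197.1 kt

Leg 1: heading 194.3°; drift -9.3° → track 185.0°, groundspeed 188.7 kt
Leg 2: heading 285.8°; drift -3.3° → track 282.5°, groundspeed 146.6 kt
Leg 3: heading 13.6°; drift +10.3° → track 23.9°, groundspeed 170.1 kt
Leg 4: heading 239.9°; drift -9.8° → track 230.1°, groundspeed 164.1 kt
Leg 5: heading 241.0°; drift -9.7° → track 231.3°, groundspeed 163.5 kt
Leg 6: heading 175.9°; drift -7.6° → track 168.3°, groundspeed 197.1 kt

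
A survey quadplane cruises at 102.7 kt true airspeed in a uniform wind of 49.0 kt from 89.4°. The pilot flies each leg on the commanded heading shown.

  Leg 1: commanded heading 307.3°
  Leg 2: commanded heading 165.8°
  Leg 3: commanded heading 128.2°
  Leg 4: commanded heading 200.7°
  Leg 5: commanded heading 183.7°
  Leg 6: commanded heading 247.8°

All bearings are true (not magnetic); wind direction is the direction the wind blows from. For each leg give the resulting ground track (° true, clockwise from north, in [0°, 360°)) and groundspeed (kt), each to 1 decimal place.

Leg 1: heading 307.3°; drift -12.0° → track 295.3°, groundspeed 144.5 kt
Leg 2: heading 165.8°; drift +27.6° → track 193.4°, groundspeed 102.9 kt
Leg 3: heading 128.2°; drift +25.5° → track 153.7°, groundspeed 71.4 kt
Leg 4: heading 200.7°; drift +20.7° → track 221.4°, groundspeed 128.9 kt
Leg 5: heading 183.7°; drift +24.7° → track 208.4°, groundspeed 117.1 kt
Leg 6: heading 247.8°; drift +6.9° → track 254.7°, groundspeed 149.4 kt

Leg 1: track=295.3°, groundspeed=144.5 kt
Leg 2: track=193.4°, groundspeed=102.9 kt
Leg 3: track=153.7°, groundspeed=71.4 kt
Leg 4: track=221.4°, groundspeed=128.9 kt
Leg 5: track=208.4°, groundspeed=117.1 kt
Leg 6: track=254.7°, groundspeed=149.4 kt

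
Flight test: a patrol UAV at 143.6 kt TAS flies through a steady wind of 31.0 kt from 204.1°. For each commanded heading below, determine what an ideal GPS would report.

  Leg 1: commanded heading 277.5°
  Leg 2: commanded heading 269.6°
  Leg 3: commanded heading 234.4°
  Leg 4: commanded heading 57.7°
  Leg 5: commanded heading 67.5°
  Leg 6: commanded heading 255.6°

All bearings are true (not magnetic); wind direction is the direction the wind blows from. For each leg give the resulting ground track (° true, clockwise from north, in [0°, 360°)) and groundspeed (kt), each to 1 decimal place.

Leg 1: heading 277.5°; drift +12.4° → track 289.9°, groundspeed 138.0 kt
Leg 2: heading 269.6°; drift +12.2° → track 281.8°, groundspeed 133.8 kt
Leg 3: heading 234.4°; drift +7.6° → track 242.0°, groundspeed 117.9 kt
Leg 4: heading 57.7°; drift -5.8° → track 51.9°, groundspeed 170.3 kt
Leg 5: heading 67.5°; drift -7.3° → track 60.2°, groundspeed 167.5 kt
Leg 6: heading 255.6°; drift +11.0° → track 266.6°, groundspeed 126.6 kt

Leg 1: track=289.9°, groundspeed=138.0 kt
Leg 2: track=281.8°, groundspeed=133.8 kt
Leg 3: track=242.0°, groundspeed=117.9 kt
Leg 4: track=51.9°, groundspeed=170.3 kt
Leg 5: track=60.2°, groundspeed=167.5 kt
Leg 6: track=266.6°, groundspeed=126.6 kt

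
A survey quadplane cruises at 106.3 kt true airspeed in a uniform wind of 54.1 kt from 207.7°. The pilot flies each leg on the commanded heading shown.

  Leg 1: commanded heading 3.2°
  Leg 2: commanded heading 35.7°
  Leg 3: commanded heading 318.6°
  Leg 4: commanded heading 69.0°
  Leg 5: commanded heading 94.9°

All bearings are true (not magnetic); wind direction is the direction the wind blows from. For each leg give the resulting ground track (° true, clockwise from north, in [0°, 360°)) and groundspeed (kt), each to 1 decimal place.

Leg 1: heading 3.2°; drift +8.2° → track 11.4°, groundspeed 157.1 kt
Leg 2: heading 35.7°; drift -2.7° → track 33.0°, groundspeed 160.1 kt
Leg 3: heading 318.6°; drift +21.9° → track 340.5°, groundspeed 135.4 kt
Leg 4: heading 69.0°; drift -13.7° → track 55.3°, groundspeed 151.2 kt
Leg 5: heading 94.9°; drift -21.4° → track 73.5°, groundspeed 136.7 kt

Leg 1: track=11.4°, groundspeed=157.1 kt
Leg 2: track=33.0°, groundspeed=160.1 kt
Leg 3: track=340.5°, groundspeed=135.4 kt
Leg 4: track=55.3°, groundspeed=151.2 kt
Leg 5: track=73.5°, groundspeed=136.7 kt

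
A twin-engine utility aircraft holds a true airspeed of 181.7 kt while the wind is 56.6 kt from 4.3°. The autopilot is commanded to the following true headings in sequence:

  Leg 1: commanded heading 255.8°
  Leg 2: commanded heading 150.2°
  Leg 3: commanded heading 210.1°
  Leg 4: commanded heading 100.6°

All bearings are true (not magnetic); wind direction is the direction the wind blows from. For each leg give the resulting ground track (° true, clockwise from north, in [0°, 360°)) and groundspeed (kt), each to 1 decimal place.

Leg 1: heading 255.8°; drift -15.0° → track 240.8°, groundspeed 206.7 kt
Leg 2: heading 150.2°; drift +7.9° → track 158.1°, groundspeed 230.8 kt
Leg 3: heading 210.1°; drift -6.0° → track 204.1°, groundspeed 234.0 kt
Leg 4: heading 100.6°; drift +16.7° → track 117.3°, groundspeed 196.2 kt

Leg 1: track=240.8°, groundspeed=206.7 kt
Leg 2: track=158.1°, groundspeed=230.8 kt
Leg 3: track=204.1°, groundspeed=234.0 kt
Leg 4: track=117.3°, groundspeed=196.2 kt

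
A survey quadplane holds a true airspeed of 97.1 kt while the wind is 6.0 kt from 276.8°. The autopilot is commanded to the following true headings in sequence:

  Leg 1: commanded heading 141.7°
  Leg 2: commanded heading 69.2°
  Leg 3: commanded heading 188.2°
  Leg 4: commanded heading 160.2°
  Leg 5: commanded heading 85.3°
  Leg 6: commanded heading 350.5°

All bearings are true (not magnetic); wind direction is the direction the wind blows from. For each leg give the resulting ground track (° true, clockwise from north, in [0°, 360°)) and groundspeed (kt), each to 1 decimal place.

Leg 1: heading 141.7°; drift -2.4° → track 139.3°, groundspeed 101.4 kt
Leg 2: heading 69.2°; drift +1.6° → track 70.8°, groundspeed 102.5 kt
Leg 3: heading 188.2°; drift -3.5° → track 184.7°, groundspeed 97.1 kt
Leg 4: heading 160.2°; drift -3.1° → track 157.1°, groundspeed 99.9 kt
Leg 5: heading 85.3°; drift +0.7° → track 86.0°, groundspeed 103.0 kt
Leg 6: heading 350.5°; drift +3.5° → track 354.0°, groundspeed 95.6 kt

Leg 1: track=139.3°, groundspeed=101.4 kt
Leg 2: track=70.8°, groundspeed=102.5 kt
Leg 3: track=184.7°, groundspeed=97.1 kt
Leg 4: track=157.1°, groundspeed=99.9 kt
Leg 5: track=86.0°, groundspeed=103.0 kt
Leg 6: track=354.0°, groundspeed=95.6 kt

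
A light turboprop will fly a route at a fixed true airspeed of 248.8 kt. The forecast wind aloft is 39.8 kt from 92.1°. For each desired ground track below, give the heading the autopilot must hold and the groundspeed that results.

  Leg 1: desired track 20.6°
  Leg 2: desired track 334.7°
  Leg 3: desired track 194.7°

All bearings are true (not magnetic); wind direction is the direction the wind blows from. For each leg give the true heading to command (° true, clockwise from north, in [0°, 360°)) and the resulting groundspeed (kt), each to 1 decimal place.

Leg 1: desired track 20.6°; wind correction +8.7° → command heading 29.3°, groundspeed 233.3 kt
Leg 2: desired track 334.7°; wind correction +8.2° → command heading 342.9°, groundspeed 264.6 kt
Leg 3: desired track 194.7°; wind correction -9.0° → command heading 185.7°, groundspeed 254.4 kt

Leg 1: heading=29.3°, groundspeed=233.3 kt
Leg 2: heading=342.9°, groundspeed=264.6 kt
Leg 3: heading=185.7°, groundspeed=254.4 kt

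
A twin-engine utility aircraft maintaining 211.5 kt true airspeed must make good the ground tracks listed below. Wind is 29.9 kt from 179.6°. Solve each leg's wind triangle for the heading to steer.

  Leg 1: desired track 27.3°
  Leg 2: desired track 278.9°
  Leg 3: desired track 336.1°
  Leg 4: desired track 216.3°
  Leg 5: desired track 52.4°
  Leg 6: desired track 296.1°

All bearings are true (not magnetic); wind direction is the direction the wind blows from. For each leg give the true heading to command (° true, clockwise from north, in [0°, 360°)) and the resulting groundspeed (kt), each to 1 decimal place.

Leg 1: heading=31.1°, groundspeed=237.5 kt
Leg 2: heading=270.9°, groundspeed=214.3 kt
Leg 3: heading=332.9°, groundspeed=238.6 kt
Leg 4: heading=211.5°, groundspeed=186.8 kt
Leg 5: heading=58.9°, groundspeed=228.2 kt
Leg 6: heading=288.8°, groundspeed=223.1 kt

Leg 1: desired track 27.3°; wind correction +3.8° → command heading 31.1°, groundspeed 237.5 kt
Leg 2: desired track 278.9°; wind correction -8.0° → command heading 270.9°, groundspeed 214.3 kt
Leg 3: desired track 336.1°; wind correction -3.2° → command heading 332.9°, groundspeed 238.6 kt
Leg 4: desired track 216.3°; wind correction -4.8° → command heading 211.5°, groundspeed 186.8 kt
Leg 5: desired track 52.4°; wind correction +6.5° → command heading 58.9°, groundspeed 228.2 kt
Leg 6: desired track 296.1°; wind correction -7.3° → command heading 288.8°, groundspeed 223.1 kt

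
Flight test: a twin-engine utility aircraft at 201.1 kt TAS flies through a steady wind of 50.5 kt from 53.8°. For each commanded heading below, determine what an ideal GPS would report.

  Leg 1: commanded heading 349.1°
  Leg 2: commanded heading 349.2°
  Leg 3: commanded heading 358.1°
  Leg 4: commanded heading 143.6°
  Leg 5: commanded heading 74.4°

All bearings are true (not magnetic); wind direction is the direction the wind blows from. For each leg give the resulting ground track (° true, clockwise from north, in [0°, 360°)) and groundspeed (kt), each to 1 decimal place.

Leg 1: track=334.8°, groundspeed=185.2 kt
Leg 2: track=334.9°, groundspeed=185.1 kt
Leg 3: track=344.5°, groundspeed=177.6 kt
Leg 4: track=157.7°, groundspeed=207.2 kt
Leg 5: track=81.0°, groundspeed=154.9 kt

Leg 1: heading 349.1°; drift -14.3° → track 334.8°, groundspeed 185.2 kt
Leg 2: heading 349.2°; drift -14.3° → track 334.9°, groundspeed 185.1 kt
Leg 3: heading 358.1°; drift -13.6° → track 344.5°, groundspeed 177.6 kt
Leg 4: heading 143.6°; drift +14.1° → track 157.7°, groundspeed 207.2 kt
Leg 5: heading 74.4°; drift +6.6° → track 81.0°, groundspeed 154.9 kt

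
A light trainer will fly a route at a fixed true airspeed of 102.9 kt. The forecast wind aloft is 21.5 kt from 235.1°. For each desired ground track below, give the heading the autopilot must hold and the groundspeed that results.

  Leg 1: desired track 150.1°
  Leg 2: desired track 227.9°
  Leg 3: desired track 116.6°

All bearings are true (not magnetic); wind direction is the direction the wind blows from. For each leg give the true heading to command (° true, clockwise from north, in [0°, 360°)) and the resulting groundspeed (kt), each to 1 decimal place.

Leg 1: desired track 150.1°; wind correction +12.0° → command heading 162.1°, groundspeed 98.8 kt
Leg 2: desired track 227.9°; wind correction +1.5° → command heading 229.4°, groundspeed 81.5 kt
Leg 3: desired track 116.6°; wind correction +10.6° → command heading 127.2°, groundspeed 111.4 kt

Leg 1: heading=162.1°, groundspeed=98.8 kt
Leg 2: heading=229.4°, groundspeed=81.5 kt
Leg 3: heading=127.2°, groundspeed=111.4 kt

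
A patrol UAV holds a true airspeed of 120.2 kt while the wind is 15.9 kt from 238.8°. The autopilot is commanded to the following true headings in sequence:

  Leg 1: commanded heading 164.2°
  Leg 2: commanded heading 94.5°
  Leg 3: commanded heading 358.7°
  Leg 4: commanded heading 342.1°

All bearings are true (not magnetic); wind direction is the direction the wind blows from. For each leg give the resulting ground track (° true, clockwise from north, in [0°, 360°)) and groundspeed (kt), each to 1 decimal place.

Leg 1: track=156.7°, groundspeed=117.0 kt
Leg 2: track=90.5°, groundspeed=133.4 kt
Leg 3: track=4.8°, groundspeed=128.9 kt
Leg 4: track=349.2°, groundspeed=124.8 kt

Leg 1: heading 164.2°; drift -7.5° → track 156.7°, groundspeed 117.0 kt
Leg 2: heading 94.5°; drift -4.0° → track 90.5°, groundspeed 133.4 kt
Leg 3: heading 358.7°; drift +6.1° → track 4.8°, groundspeed 128.9 kt
Leg 4: heading 342.1°; drift +7.1° → track 349.2°, groundspeed 124.8 kt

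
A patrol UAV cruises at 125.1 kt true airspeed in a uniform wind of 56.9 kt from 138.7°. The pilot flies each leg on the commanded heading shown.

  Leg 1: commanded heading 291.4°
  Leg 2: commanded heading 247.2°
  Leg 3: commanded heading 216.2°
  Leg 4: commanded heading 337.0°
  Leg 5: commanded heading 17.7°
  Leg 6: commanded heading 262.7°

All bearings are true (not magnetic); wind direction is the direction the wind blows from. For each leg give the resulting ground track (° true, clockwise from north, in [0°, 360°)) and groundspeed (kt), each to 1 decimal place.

Leg 1: heading 291.4°; drift +8.5° → track 299.9°, groundspeed 177.6 kt
Leg 2: heading 247.2°; drift +20.7° → track 267.9°, groundspeed 153.0 kt
Leg 3: heading 216.2°; drift +26.2° → track 242.4°, groundspeed 125.7 kt
Leg 4: heading 337.0°; drift -5.7° → track 331.3°, groundspeed 180.0 kt
Leg 5: heading 17.7°; drift -17.5° → track 0.2°, groundspeed 161.9 kt
Leg 6: heading 262.7°; drift +16.7° → track 279.4°, groundspeed 163.9 kt

Leg 1: track=299.9°, groundspeed=177.6 kt
Leg 2: track=267.9°, groundspeed=153.0 kt
Leg 3: track=242.4°, groundspeed=125.7 kt
Leg 4: track=331.3°, groundspeed=180.0 kt
Leg 5: track=0.2°, groundspeed=161.9 kt
Leg 6: track=279.4°, groundspeed=163.9 kt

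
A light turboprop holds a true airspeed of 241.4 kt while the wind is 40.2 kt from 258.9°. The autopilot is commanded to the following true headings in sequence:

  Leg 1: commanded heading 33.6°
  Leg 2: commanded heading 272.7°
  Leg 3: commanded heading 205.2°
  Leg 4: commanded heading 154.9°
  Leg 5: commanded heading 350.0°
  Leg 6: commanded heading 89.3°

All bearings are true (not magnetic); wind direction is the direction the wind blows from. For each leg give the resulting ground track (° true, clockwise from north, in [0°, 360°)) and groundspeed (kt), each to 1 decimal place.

Leg 1: track=39.6°, groundspeed=271.2 kt
Leg 2: track=275.4°, groundspeed=202.6 kt
Leg 3: track=196.7°, groundspeed=220.0 kt
Leg 4: track=146.1°, groundspeed=254.1 kt
Leg 5: track=359.4°, groundspeed=245.5 kt
Leg 6: track=87.8°, groundspeed=281.0 kt

Leg 1: heading 33.6°; drift +6.0° → track 39.6°, groundspeed 271.2 kt
Leg 2: heading 272.7°; drift +2.7° → track 275.4°, groundspeed 202.6 kt
Leg 3: heading 205.2°; drift -8.5° → track 196.7°, groundspeed 220.0 kt
Leg 4: heading 154.9°; drift -8.8° → track 146.1°, groundspeed 254.1 kt
Leg 5: heading 350.0°; drift +9.4° → track 359.4°, groundspeed 245.5 kt
Leg 6: heading 89.3°; drift -1.5° → track 87.8°, groundspeed 281.0 kt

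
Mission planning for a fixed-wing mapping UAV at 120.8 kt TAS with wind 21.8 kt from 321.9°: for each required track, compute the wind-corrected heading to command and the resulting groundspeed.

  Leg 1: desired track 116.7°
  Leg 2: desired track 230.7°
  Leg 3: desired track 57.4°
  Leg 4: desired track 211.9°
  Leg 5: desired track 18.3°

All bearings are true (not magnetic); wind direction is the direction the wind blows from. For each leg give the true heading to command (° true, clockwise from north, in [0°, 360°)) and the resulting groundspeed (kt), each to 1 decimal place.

Leg 1: heading=112.3°, groundspeed=140.2 kt
Leg 2: heading=241.1°, groundspeed=119.3 kt
Leg 3: heading=47.1°, groundspeed=120.9 kt
Leg 4: heading=221.7°, groundspeed=126.5 kt
Leg 5: heading=9.7°, groundspeed=107.4 kt

Leg 1: desired track 116.7°; wind correction -4.4° → command heading 112.3°, groundspeed 140.2 kt
Leg 2: desired track 230.7°; wind correction +10.4° → command heading 241.1°, groundspeed 119.3 kt
Leg 3: desired track 57.4°; wind correction -10.3° → command heading 47.1°, groundspeed 120.9 kt
Leg 4: desired track 211.9°; wind correction +9.8° → command heading 221.7°, groundspeed 126.5 kt
Leg 5: desired track 18.3°; wind correction -8.6° → command heading 9.7°, groundspeed 107.4 kt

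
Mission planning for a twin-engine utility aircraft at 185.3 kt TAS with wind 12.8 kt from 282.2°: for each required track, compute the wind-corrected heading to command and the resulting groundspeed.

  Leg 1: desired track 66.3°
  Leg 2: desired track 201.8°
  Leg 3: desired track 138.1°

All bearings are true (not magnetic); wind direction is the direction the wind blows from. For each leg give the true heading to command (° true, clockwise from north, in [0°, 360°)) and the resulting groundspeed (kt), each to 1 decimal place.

Leg 1: heading=64.0°, groundspeed=195.5 kt
Leg 2: heading=205.7°, groundspeed=182.7 kt
Leg 3: heading=140.4°, groundspeed=195.5 kt

Leg 1: desired track 66.3°; wind correction -2.3° → command heading 64.0°, groundspeed 195.5 kt
Leg 2: desired track 201.8°; wind correction +3.9° → command heading 205.7°, groundspeed 182.7 kt
Leg 3: desired track 138.1°; wind correction +2.3° → command heading 140.4°, groundspeed 195.5 kt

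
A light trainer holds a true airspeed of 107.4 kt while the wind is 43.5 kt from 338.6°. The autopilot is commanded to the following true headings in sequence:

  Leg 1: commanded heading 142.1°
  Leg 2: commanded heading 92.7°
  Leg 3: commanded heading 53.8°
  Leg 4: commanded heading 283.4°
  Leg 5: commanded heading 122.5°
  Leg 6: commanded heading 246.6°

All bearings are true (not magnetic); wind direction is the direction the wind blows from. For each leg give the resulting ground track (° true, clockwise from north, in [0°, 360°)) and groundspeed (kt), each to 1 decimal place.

Leg 1: heading 142.1°; drift +4.7° → track 146.8°, groundspeed 149.6 kt
Leg 2: heading 92.7°; drift +17.6° → track 110.3°, groundspeed 131.3 kt
Leg 3: heading 53.8°; drift +23.6° → track 77.4°, groundspeed 105.1 kt
Leg 4: heading 283.4°; drift -23.4° → track 260.0°, groundspeed 90.0 kt
Leg 5: heading 122.5°; drift +10.2° → track 132.7°, groundspeed 144.8 kt
Leg 6: heading 246.6°; drift -21.8° → track 224.8°, groundspeed 117.3 kt

Leg 1: track=146.8°, groundspeed=149.6 kt
Leg 2: track=110.3°, groundspeed=131.3 kt
Leg 3: track=77.4°, groundspeed=105.1 kt
Leg 4: track=260.0°, groundspeed=90.0 kt
Leg 5: track=132.7°, groundspeed=144.8 kt
Leg 6: track=224.8°, groundspeed=117.3 kt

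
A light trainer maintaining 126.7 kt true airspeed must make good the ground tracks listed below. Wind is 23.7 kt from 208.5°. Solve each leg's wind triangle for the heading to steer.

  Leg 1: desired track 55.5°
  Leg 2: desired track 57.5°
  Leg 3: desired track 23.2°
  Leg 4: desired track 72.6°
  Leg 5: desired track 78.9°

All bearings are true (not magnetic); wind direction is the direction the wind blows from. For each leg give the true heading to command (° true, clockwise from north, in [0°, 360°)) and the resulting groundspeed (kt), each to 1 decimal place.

Leg 1: heading=60.4°, groundspeed=147.4 kt
Leg 2: heading=62.7°, groundspeed=146.9 kt
Leg 3: heading=22.2°, groundspeed=150.3 kt
Leg 4: heading=80.1°, groundspeed=142.6 kt
Leg 5: heading=87.2°, groundspeed=140.5 kt

Leg 1: desired track 55.5°; wind correction +4.9° → command heading 60.4°, groundspeed 147.4 kt
Leg 2: desired track 57.5°; wind correction +5.2° → command heading 62.7°, groundspeed 146.9 kt
Leg 3: desired track 23.2°; wind correction -1.0° → command heading 22.2°, groundspeed 150.3 kt
Leg 4: desired track 72.6°; wind correction +7.5° → command heading 80.1°, groundspeed 142.6 kt
Leg 5: desired track 78.9°; wind correction +8.3° → command heading 87.2°, groundspeed 140.5 kt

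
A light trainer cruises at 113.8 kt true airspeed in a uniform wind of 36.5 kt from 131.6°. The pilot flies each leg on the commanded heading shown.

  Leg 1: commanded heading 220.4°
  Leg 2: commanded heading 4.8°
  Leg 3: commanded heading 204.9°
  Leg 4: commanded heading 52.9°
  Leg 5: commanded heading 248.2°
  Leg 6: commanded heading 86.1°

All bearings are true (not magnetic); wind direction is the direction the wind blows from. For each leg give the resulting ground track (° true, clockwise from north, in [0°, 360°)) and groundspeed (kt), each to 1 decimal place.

Leg 1: track=238.3°, groundspeed=118.8 kt
Leg 2: track=352.6°, groundspeed=138.8 kt
Leg 3: track=223.6°, groundspeed=109.1 kt
Leg 4: track=34.3°, groundspeed=112.5 kt
Leg 5: track=262.3°, groundspeed=134.2 kt
Leg 6: track=69.7°, groundspeed=92.0 kt

Leg 1: heading 220.4°; drift +17.9° → track 238.3°, groundspeed 118.8 kt
Leg 2: heading 4.8°; drift -12.2° → track 352.6°, groundspeed 138.8 kt
Leg 3: heading 204.9°; drift +18.7° → track 223.6°, groundspeed 109.1 kt
Leg 4: heading 52.9°; drift -18.6° → track 34.3°, groundspeed 112.5 kt
Leg 5: heading 248.2°; drift +14.1° → track 262.3°, groundspeed 134.2 kt
Leg 6: heading 86.1°; drift -16.4° → track 69.7°, groundspeed 92.0 kt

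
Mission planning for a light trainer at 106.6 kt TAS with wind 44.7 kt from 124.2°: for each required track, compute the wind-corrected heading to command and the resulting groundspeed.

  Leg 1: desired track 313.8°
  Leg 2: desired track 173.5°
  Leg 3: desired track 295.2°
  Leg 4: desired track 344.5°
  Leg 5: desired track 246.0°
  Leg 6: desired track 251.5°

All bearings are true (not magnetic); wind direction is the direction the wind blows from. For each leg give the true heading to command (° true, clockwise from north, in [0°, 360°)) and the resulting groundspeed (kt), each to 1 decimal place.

Leg 1: heading=317.8°, groundspeed=150.4 kt
Leg 2: heading=155.0°, groundspeed=71.9 kt
Leg 3: heading=291.4°, groundspeed=150.5 kt
Leg 4: heading=0.2°, groundspeed=136.7 kt
Leg 5: heading=225.1°, groundspeed=123.2 kt
Leg 6: heading=232.0°, groundspeed=127.6 kt

Leg 1: desired track 313.8°; wind correction +4.0° → command heading 317.8°, groundspeed 150.4 kt
Leg 2: desired track 173.5°; wind correction -18.5° → command heading 155.0°, groundspeed 71.9 kt
Leg 3: desired track 295.2°; wind correction -3.8° → command heading 291.4°, groundspeed 150.5 kt
Leg 4: desired track 344.5°; wind correction +15.7° → command heading 0.2°, groundspeed 136.7 kt
Leg 5: desired track 246.0°; wind correction -20.9° → command heading 225.1°, groundspeed 123.2 kt
Leg 6: desired track 251.5°; wind correction -19.5° → command heading 232.0°, groundspeed 127.6 kt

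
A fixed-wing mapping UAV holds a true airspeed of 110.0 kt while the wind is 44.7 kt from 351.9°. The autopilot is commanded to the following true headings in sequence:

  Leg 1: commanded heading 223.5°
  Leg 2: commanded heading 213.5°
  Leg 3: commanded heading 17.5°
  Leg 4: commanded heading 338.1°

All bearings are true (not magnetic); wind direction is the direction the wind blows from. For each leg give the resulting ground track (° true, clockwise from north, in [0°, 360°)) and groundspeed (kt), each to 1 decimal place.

Leg 1: track=209.2°, groundspeed=142.1 kt
Leg 2: track=201.8°, groundspeed=146.5 kt
Leg 3: track=33.0°, groundspeed=72.3 kt
Leg 4: track=329.0°, groundspeed=67.4 kt

Leg 1: heading 223.5°; drift -14.3° → track 209.2°, groundspeed 142.1 kt
Leg 2: heading 213.5°; drift -11.7° → track 201.8°, groundspeed 146.5 kt
Leg 3: heading 17.5°; drift +15.5° → track 33.0°, groundspeed 72.3 kt
Leg 4: heading 338.1°; drift -9.1° → track 329.0°, groundspeed 67.4 kt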